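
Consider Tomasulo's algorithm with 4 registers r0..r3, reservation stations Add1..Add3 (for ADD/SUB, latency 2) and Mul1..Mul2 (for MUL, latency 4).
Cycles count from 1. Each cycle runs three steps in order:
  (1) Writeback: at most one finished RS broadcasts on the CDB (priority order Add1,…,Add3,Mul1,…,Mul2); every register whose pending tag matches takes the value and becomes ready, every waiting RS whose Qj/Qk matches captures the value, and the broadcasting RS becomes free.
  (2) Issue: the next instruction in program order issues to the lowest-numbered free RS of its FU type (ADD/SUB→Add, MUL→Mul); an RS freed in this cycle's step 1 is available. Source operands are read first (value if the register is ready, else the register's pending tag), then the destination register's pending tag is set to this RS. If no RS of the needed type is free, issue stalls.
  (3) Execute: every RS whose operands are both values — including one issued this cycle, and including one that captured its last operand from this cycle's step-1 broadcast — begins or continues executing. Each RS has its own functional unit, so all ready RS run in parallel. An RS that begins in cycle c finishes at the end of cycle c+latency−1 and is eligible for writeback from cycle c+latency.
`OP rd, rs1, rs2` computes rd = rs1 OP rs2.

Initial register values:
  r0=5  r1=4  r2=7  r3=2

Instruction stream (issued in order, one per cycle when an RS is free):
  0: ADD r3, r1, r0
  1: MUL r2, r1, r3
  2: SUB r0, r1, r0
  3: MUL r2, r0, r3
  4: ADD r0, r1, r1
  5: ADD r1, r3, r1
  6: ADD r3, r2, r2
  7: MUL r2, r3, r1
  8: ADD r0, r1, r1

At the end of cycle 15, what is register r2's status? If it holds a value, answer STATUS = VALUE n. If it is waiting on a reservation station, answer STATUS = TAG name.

STATUS = TAG Mul1

cycle 1: issue ADD r3<-Add1 // r0:5,r1:4,r2:7,r3:Add1
cycle 2: issue MUL r2<-Mul1 // r0:5,r1:4,r2:Mul1,r3:Add1
cycle 3: CDB Add1=9; issue SUB r0<-Add1 // r0:Add1,r1:4,r2:Mul1,r3:9
cycle 4: issue MUL r2<-Mul2 // r0:Add1,r1:4,r2:Mul2,r3:9
cycle 5: CDB Add1=-1; issue ADD r0<-Add1 // r0:Add1,r1:4,r2:Mul2,r3:9
cycle 6: issue ADD r1<-Add2 // r0:Add1,r1:Add2,r2:Mul2,r3:9
cycle 7: CDB Add1=8; issue ADD r3<-Add1 // r0:8,r1:Add2,r2:Mul2,r3:Add1
cycle 8: CDB Add2=13; stall // r0:8,r1:13,r2:Mul2,r3:Add1
cycle 9: CDB Mul1=36; issue MUL r2<-Mul1 // r0:8,r1:13,r2:Mul1,r3:Add1
cycle 10: CDB Mul2=-9; issue ADD r0<-Add2 // r0:Add2,r1:13,r2:Mul1,r3:Add1
cycle 11: - // r0:Add2,r1:13,r2:Mul1,r3:Add1
cycle 12: CDB Add1=-18 // r0:Add2,r1:13,r2:Mul1,r3:-18
cycle 13: CDB Add2=26 // r0:26,r1:13,r2:Mul1,r3:-18
cycle 14: - // r0:26,r1:13,r2:Mul1,r3:-18
cycle 15: - // r0:26,r1:13,r2:Mul1,r3:-18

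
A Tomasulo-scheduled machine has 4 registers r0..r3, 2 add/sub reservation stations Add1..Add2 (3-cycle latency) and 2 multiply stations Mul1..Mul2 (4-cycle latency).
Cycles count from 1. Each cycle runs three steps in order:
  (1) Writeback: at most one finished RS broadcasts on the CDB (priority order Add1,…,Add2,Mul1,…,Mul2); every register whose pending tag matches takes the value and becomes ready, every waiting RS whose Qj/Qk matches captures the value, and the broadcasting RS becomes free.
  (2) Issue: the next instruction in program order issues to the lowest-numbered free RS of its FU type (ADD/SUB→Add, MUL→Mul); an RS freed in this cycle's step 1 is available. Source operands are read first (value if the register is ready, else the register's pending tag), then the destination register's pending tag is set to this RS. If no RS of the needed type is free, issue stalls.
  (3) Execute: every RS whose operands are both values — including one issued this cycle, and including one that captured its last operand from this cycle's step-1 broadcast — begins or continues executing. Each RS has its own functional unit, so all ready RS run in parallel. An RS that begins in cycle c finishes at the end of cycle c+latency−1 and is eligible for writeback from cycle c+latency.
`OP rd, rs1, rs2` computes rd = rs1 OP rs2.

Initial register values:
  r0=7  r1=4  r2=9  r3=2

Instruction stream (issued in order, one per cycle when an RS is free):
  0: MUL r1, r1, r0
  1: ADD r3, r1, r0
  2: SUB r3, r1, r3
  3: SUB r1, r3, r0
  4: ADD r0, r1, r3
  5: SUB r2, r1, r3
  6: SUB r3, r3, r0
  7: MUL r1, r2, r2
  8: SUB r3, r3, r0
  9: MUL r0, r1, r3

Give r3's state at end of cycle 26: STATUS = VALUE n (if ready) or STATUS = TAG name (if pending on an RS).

STATUS = VALUE 35

cycle 1: issue MUL r1<-Mul1 // r0:7,r1:Mul1,r2:9,r3:2
cycle 2: issue ADD r3<-Add1 // r0:7,r1:Mul1,r2:9,r3:Add1
cycle 3: issue SUB r3<-Add2 // r0:7,r1:Mul1,r2:9,r3:Add2
cycle 4: stall // r0:7,r1:Mul1,r2:9,r3:Add2
cycle 5: CDB Mul1=28; stall // r0:7,r1:28,r2:9,r3:Add2
cycle 6: stall // r0:7,r1:28,r2:9,r3:Add2
cycle 7: stall // r0:7,r1:28,r2:9,r3:Add2
cycle 8: CDB Add1=35; issue SUB r1<-Add1 // r0:7,r1:Add1,r2:9,r3:Add2
cycle 9: stall // r0:7,r1:Add1,r2:9,r3:Add2
cycle 10: stall // r0:7,r1:Add1,r2:9,r3:Add2
cycle 11: CDB Add2=-7; issue ADD r0<-Add2 // r0:Add2,r1:Add1,r2:9,r3:-7
cycle 12: stall // r0:Add2,r1:Add1,r2:9,r3:-7
cycle 13: stall // r0:Add2,r1:Add1,r2:9,r3:-7
cycle 14: CDB Add1=-14; issue SUB r2<-Add1 // r0:Add2,r1:-14,r2:Add1,r3:-7
cycle 15: stall // r0:Add2,r1:-14,r2:Add1,r3:-7
cycle 16: stall // r0:Add2,r1:-14,r2:Add1,r3:-7
cycle 17: CDB Add1=-7; issue SUB r3<-Add1 // r0:Add2,r1:-14,r2:-7,r3:Add1
cycle 18: CDB Add2=-21; issue MUL r1<-Mul1 // r0:-21,r1:Mul1,r2:-7,r3:Add1
cycle 19: issue SUB r3<-Add2 // r0:-21,r1:Mul1,r2:-7,r3:Add2
cycle 20: issue MUL r0<-Mul2 // r0:Mul2,r1:Mul1,r2:-7,r3:Add2
cycle 21: CDB Add1=14 // r0:Mul2,r1:Mul1,r2:-7,r3:Add2
cycle 22: CDB Mul1=49 // r0:Mul2,r1:49,r2:-7,r3:Add2
cycle 23: - // r0:Mul2,r1:49,r2:-7,r3:Add2
cycle 24: CDB Add2=35 // r0:Mul2,r1:49,r2:-7,r3:35
cycle 25: - // r0:Mul2,r1:49,r2:-7,r3:35
cycle 26: - // r0:Mul2,r1:49,r2:-7,r3:35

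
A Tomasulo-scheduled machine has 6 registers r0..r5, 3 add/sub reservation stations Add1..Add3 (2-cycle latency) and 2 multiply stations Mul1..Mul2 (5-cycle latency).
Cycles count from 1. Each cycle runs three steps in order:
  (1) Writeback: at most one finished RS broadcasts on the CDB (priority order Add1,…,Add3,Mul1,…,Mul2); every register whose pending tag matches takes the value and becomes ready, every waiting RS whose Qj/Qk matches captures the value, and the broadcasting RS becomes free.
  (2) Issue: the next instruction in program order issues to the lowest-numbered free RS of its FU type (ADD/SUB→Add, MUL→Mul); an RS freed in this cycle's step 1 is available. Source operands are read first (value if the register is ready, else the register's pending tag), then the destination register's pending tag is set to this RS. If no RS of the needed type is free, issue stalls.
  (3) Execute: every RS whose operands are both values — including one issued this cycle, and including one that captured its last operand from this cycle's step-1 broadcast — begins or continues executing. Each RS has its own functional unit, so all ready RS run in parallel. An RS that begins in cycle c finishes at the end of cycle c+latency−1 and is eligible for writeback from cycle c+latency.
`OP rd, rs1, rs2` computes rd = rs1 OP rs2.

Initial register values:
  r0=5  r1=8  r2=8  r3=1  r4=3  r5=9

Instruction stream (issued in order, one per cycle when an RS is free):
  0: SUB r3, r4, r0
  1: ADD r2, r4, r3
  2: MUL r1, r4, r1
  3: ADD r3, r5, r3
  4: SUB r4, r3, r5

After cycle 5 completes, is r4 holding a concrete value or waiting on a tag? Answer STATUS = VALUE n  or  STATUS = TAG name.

cycle 1: issue SUB r3<-Add1 // r0:5,r1:8,r2:8,r3:Add1,r4:3,r5:9
cycle 2: issue ADD r2<-Add2 // r0:5,r1:8,r2:Add2,r3:Add1,r4:3,r5:9
cycle 3: CDB Add1=-2; issue MUL r1<-Mul1 // r0:5,r1:Mul1,r2:Add2,r3:-2,r4:3,r5:9
cycle 4: issue ADD r3<-Add1 // r0:5,r1:Mul1,r2:Add2,r3:Add1,r4:3,r5:9
cycle 5: CDB Add2=1; issue SUB r4<-Add2 // r0:5,r1:Mul1,r2:1,r3:Add1,r4:Add2,r5:9

STATUS = TAG Add2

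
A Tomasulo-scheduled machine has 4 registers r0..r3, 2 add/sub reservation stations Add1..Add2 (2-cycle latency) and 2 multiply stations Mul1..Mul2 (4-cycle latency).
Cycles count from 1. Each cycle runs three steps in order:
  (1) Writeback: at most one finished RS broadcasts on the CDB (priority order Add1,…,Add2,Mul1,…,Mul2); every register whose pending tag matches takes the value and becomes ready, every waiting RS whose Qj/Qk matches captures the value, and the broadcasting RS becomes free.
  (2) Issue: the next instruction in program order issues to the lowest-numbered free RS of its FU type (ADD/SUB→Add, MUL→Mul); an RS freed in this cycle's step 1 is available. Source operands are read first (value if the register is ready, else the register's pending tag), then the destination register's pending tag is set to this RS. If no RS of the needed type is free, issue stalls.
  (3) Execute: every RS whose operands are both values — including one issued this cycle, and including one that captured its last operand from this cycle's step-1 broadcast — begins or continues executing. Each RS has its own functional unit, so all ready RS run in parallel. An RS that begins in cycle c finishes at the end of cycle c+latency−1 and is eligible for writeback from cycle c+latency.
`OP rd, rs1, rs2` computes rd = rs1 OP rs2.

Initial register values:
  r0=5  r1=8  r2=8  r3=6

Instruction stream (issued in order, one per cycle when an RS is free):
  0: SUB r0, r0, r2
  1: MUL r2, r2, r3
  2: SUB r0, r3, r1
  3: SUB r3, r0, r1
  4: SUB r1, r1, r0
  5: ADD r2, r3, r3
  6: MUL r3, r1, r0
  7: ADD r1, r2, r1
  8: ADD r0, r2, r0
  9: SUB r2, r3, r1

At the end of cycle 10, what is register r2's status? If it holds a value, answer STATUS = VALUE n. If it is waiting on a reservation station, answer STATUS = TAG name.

STATUS = VALUE -20

c1: issue SUB r0<-Add1 | r0:Add1,r1:8,r2:8,r3:6
c2: issue MUL r2<-Mul1 | r0:Add1,r1:8,r2:Mul1,r3:6
c3: CDB Add1=-3; issue SUB r0<-Add1 | r0:Add1,r1:8,r2:Mul1,r3:6
c4: issue SUB r3<-Add2 | r0:Add1,r1:8,r2:Mul1,r3:Add2
c5: CDB Add1=-2; issue SUB r1<-Add1 | r0:-2,r1:Add1,r2:Mul1,r3:Add2
c6: CDB Mul1=48; stall | r0:-2,r1:Add1,r2:48,r3:Add2
c7: CDB Add1=10; issue ADD r2<-Add1 | r0:-2,r1:10,r2:Add1,r3:Add2
c8: CDB Add2=-10; issue MUL r3<-Mul1 | r0:-2,r1:10,r2:Add1,r3:Mul1
c9: issue ADD r1<-Add2 | r0:-2,r1:Add2,r2:Add1,r3:Mul1
c10: CDB Add1=-20; issue ADD r0<-Add1 | r0:Add1,r1:Add2,r2:-20,r3:Mul1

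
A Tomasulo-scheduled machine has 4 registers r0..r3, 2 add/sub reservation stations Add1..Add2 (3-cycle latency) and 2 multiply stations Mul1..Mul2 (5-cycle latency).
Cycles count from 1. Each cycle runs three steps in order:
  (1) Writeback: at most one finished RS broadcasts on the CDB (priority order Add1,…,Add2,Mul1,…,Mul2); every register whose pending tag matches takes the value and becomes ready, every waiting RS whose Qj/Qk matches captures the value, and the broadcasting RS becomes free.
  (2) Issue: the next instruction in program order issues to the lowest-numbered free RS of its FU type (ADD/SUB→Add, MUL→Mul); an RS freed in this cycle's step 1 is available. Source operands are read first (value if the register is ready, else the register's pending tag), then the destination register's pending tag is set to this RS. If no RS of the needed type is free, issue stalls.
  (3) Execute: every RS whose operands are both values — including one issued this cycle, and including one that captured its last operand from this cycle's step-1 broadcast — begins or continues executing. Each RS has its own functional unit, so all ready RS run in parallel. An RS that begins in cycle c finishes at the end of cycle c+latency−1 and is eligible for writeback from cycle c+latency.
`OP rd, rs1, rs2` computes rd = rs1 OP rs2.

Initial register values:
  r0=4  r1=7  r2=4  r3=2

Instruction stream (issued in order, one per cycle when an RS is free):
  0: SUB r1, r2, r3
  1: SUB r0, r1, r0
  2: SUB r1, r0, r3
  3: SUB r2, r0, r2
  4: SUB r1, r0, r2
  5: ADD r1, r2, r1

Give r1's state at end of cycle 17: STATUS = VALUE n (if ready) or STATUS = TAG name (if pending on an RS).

  c1: issue SUB r1<-Add1  regs: r0:4,r1:Add1,r2:4,r3:2
  c2: issue SUB r0<-Add2  regs: r0:Add2,r1:Add1,r2:4,r3:2
  c3: stall  regs: r0:Add2,r1:Add1,r2:4,r3:2
  c4: CDB Add1=2; issue SUB r1<-Add1  regs: r0:Add2,r1:Add1,r2:4,r3:2
  c5: stall  regs: r0:Add2,r1:Add1,r2:4,r3:2
  c6: stall  regs: r0:Add2,r1:Add1,r2:4,r3:2
  c7: CDB Add2=-2; issue SUB r2<-Add2  regs: r0:-2,r1:Add1,r2:Add2,r3:2
  c8: stall  regs: r0:-2,r1:Add1,r2:Add2,r3:2
  c9: stall  regs: r0:-2,r1:Add1,r2:Add2,r3:2
  c10: CDB Add1=-4; issue SUB r1<-Add1  regs: r0:-2,r1:Add1,r2:Add2,r3:2
  c11: CDB Add2=-6; issue ADD r1<-Add2  regs: r0:-2,r1:Add2,r2:-6,r3:2
  c12: -  regs: r0:-2,r1:Add2,r2:-6,r3:2
  c13: -  regs: r0:-2,r1:Add2,r2:-6,r3:2
  c14: CDB Add1=4  regs: r0:-2,r1:Add2,r2:-6,r3:2
  c15: -  regs: r0:-2,r1:Add2,r2:-6,r3:2
  c16: -  regs: r0:-2,r1:Add2,r2:-6,r3:2
  c17: CDB Add2=-2  regs: r0:-2,r1:-2,r2:-6,r3:2

STATUS = VALUE -2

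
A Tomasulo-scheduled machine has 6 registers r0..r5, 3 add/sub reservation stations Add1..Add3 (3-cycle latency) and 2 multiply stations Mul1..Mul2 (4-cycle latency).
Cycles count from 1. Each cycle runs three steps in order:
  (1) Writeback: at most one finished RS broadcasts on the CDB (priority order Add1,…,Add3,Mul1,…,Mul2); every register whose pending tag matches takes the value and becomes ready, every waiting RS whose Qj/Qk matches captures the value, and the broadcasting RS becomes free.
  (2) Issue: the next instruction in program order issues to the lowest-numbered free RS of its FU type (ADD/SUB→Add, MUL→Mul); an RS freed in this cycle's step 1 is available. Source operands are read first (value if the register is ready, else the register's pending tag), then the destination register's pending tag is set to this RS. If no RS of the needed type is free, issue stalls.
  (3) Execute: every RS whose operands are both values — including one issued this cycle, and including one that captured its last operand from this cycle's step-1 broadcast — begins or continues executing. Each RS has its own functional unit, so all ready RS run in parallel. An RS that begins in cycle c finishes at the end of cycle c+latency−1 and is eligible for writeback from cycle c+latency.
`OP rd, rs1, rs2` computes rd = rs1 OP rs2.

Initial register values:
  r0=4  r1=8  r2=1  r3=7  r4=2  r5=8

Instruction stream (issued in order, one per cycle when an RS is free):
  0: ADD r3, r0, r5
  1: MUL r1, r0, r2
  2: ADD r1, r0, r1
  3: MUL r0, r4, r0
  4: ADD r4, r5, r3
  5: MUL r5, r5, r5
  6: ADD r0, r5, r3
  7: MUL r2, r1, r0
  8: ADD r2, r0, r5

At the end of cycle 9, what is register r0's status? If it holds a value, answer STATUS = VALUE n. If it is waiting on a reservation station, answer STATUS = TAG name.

STATUS = TAG Add3

c1: issue ADD r3<-Add1 | r0:4,r1:8,r2:1,r3:Add1,r4:2,r5:8
c2: issue MUL r1<-Mul1 | r0:4,r1:Mul1,r2:1,r3:Add1,r4:2,r5:8
c3: issue ADD r1<-Add2 | r0:4,r1:Add2,r2:1,r3:Add1,r4:2,r5:8
c4: CDB Add1=12; issue MUL r0<-Mul2 | r0:Mul2,r1:Add2,r2:1,r3:12,r4:2,r5:8
c5: issue ADD r4<-Add1 | r0:Mul2,r1:Add2,r2:1,r3:12,r4:Add1,r5:8
c6: CDB Mul1=4; issue MUL r5<-Mul1 | r0:Mul2,r1:Add2,r2:1,r3:12,r4:Add1,r5:Mul1
c7: issue ADD r0<-Add3 | r0:Add3,r1:Add2,r2:1,r3:12,r4:Add1,r5:Mul1
c8: CDB Add1=20; stall | r0:Add3,r1:Add2,r2:1,r3:12,r4:20,r5:Mul1
c9: CDB Add2=8; stall | r0:Add3,r1:8,r2:1,r3:12,r4:20,r5:Mul1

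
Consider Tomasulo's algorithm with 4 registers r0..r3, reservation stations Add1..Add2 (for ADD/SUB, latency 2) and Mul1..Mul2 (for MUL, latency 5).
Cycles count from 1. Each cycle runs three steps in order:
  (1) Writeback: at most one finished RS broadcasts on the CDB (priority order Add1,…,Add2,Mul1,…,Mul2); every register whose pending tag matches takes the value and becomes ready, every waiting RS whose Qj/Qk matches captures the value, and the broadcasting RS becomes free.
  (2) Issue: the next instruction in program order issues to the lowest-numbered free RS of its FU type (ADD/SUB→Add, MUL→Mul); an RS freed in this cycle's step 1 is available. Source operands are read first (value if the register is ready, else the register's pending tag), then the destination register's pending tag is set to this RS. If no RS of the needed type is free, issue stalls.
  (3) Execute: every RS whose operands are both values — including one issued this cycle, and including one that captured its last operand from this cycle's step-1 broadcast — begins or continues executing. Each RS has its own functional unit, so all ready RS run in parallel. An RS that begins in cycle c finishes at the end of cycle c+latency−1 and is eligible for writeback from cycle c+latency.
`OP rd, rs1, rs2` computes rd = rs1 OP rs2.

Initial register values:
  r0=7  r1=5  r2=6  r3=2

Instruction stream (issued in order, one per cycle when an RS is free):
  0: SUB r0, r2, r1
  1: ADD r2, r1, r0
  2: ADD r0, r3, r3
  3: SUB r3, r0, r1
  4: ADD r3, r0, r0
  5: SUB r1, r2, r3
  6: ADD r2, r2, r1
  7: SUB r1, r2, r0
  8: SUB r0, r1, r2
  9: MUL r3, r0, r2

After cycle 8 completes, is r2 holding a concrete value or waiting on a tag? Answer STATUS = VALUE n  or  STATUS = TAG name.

STATUS = TAG Add2

c1: issue SUB r0<-Add1 | r0:Add1,r1:5,r2:6,r3:2
c2: issue ADD r2<-Add2 | r0:Add1,r1:5,r2:Add2,r3:2
c3: CDB Add1=1; issue ADD r0<-Add1 | r0:Add1,r1:5,r2:Add2,r3:2
c4: stall | r0:Add1,r1:5,r2:Add2,r3:2
c5: CDB Add1=4; issue SUB r3<-Add1 | r0:4,r1:5,r2:Add2,r3:Add1
c6: CDB Add2=6; issue ADD r3<-Add2 | r0:4,r1:5,r2:6,r3:Add2
c7: CDB Add1=-1; issue SUB r1<-Add1 | r0:4,r1:Add1,r2:6,r3:Add2
c8: CDB Add2=8; issue ADD r2<-Add2 | r0:4,r1:Add1,r2:Add2,r3:8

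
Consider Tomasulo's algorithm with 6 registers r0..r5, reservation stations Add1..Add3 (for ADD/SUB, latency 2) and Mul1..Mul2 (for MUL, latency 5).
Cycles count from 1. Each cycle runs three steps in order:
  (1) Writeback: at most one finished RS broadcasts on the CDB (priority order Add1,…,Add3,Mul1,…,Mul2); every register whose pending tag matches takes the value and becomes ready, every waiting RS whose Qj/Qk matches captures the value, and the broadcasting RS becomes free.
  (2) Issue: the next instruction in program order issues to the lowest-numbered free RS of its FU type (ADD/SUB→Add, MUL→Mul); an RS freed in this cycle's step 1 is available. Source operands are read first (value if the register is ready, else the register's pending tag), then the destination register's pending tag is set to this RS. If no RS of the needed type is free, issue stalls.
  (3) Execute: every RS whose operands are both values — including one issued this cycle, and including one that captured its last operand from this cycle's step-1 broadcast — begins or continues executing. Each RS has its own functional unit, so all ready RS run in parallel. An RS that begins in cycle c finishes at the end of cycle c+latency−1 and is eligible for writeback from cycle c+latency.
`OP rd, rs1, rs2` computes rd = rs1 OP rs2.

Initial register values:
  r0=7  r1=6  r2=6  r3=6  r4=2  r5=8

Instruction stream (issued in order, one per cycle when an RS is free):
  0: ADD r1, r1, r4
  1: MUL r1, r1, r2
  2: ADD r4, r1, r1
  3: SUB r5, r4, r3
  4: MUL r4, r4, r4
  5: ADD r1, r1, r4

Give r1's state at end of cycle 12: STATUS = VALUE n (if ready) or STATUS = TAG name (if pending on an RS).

cycle 1: issue ADD r1<-Add1 // r0:7,r1:Add1,r2:6,r3:6,r4:2,r5:8
cycle 2: issue MUL r1<-Mul1 // r0:7,r1:Mul1,r2:6,r3:6,r4:2,r5:8
cycle 3: CDB Add1=8; issue ADD r4<-Add1 // r0:7,r1:Mul1,r2:6,r3:6,r4:Add1,r5:8
cycle 4: issue SUB r5<-Add2 // r0:7,r1:Mul1,r2:6,r3:6,r4:Add1,r5:Add2
cycle 5: issue MUL r4<-Mul2 // r0:7,r1:Mul1,r2:6,r3:6,r4:Mul2,r5:Add2
cycle 6: issue ADD r1<-Add3 // r0:7,r1:Add3,r2:6,r3:6,r4:Mul2,r5:Add2
cycle 7: - // r0:7,r1:Add3,r2:6,r3:6,r4:Mul2,r5:Add2
cycle 8: CDB Mul1=48 // r0:7,r1:Add3,r2:6,r3:6,r4:Mul2,r5:Add2
cycle 9: - // r0:7,r1:Add3,r2:6,r3:6,r4:Mul2,r5:Add2
cycle 10: CDB Add1=96 // r0:7,r1:Add3,r2:6,r3:6,r4:Mul2,r5:Add2
cycle 11: - // r0:7,r1:Add3,r2:6,r3:6,r4:Mul2,r5:Add2
cycle 12: CDB Add2=90 // r0:7,r1:Add3,r2:6,r3:6,r4:Mul2,r5:90

STATUS = TAG Add3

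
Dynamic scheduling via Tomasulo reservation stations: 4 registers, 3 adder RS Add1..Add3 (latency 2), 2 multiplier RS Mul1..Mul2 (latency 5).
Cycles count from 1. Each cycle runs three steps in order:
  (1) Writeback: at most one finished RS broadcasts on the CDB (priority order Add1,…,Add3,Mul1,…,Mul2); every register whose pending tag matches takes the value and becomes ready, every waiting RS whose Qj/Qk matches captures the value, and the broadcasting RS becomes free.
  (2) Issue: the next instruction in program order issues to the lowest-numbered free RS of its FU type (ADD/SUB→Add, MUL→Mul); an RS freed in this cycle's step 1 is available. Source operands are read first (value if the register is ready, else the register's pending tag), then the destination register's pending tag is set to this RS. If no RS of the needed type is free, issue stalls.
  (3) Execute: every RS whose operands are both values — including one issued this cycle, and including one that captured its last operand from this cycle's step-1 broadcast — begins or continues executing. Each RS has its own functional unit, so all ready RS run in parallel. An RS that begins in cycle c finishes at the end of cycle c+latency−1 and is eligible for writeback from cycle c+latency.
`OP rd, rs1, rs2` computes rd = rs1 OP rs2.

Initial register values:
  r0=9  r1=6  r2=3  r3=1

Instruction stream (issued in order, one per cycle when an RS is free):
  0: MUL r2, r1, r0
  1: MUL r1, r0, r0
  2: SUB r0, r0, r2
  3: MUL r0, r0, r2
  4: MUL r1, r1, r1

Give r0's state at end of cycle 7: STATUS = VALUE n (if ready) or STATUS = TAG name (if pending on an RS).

cycle 1: issue MUL r2<-Mul1 // r0:9,r1:6,r2:Mul1,r3:1
cycle 2: issue MUL r1<-Mul2 // r0:9,r1:Mul2,r2:Mul1,r3:1
cycle 3: issue SUB r0<-Add1 // r0:Add1,r1:Mul2,r2:Mul1,r3:1
cycle 4: stall // r0:Add1,r1:Mul2,r2:Mul1,r3:1
cycle 5: stall // r0:Add1,r1:Mul2,r2:Mul1,r3:1
cycle 6: CDB Mul1=54; issue MUL r0<-Mul1 // r0:Mul1,r1:Mul2,r2:54,r3:1
cycle 7: CDB Mul2=81; issue MUL r1<-Mul2 // r0:Mul1,r1:Mul2,r2:54,r3:1

STATUS = TAG Mul1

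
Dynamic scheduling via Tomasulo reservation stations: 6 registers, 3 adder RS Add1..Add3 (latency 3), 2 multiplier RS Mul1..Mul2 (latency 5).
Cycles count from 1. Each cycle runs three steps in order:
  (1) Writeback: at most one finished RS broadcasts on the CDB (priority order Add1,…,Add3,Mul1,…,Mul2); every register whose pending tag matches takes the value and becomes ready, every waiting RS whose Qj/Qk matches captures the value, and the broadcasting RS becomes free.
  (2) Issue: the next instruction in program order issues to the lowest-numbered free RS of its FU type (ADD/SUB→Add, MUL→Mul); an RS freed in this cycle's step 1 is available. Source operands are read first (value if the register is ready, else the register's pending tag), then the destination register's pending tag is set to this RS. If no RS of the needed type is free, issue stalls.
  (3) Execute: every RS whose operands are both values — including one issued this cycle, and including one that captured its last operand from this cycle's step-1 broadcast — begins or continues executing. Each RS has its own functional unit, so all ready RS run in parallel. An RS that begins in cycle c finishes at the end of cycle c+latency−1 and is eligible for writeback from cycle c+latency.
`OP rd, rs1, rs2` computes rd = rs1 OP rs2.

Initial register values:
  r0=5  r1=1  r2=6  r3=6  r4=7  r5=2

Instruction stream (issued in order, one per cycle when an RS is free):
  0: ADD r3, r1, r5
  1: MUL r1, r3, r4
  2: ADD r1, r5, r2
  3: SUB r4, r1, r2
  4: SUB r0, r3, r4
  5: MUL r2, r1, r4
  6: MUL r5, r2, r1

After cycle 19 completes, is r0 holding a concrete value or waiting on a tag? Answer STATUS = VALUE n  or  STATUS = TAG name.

cycle 1: issue ADD r3<-Add1 // r0:5,r1:1,r2:6,r3:Add1,r4:7,r5:2
cycle 2: issue MUL r1<-Mul1 // r0:5,r1:Mul1,r2:6,r3:Add1,r4:7,r5:2
cycle 3: issue ADD r1<-Add2 // r0:5,r1:Add2,r2:6,r3:Add1,r4:7,r5:2
cycle 4: CDB Add1=3; issue SUB r4<-Add1 // r0:5,r1:Add2,r2:6,r3:3,r4:Add1,r5:2
cycle 5: issue SUB r0<-Add3 // r0:Add3,r1:Add2,r2:6,r3:3,r4:Add1,r5:2
cycle 6: CDB Add2=8; issue MUL r2<-Mul2 // r0:Add3,r1:8,r2:Mul2,r3:3,r4:Add1,r5:2
cycle 7: stall // r0:Add3,r1:8,r2:Mul2,r3:3,r4:Add1,r5:2
cycle 8: stall // r0:Add3,r1:8,r2:Mul2,r3:3,r4:Add1,r5:2
cycle 9: CDB Add1=2; stall // r0:Add3,r1:8,r2:Mul2,r3:3,r4:2,r5:2
cycle 10: CDB Mul1=21; issue MUL r5<-Mul1 // r0:Add3,r1:8,r2:Mul2,r3:3,r4:2,r5:Mul1
cycle 11: - // r0:Add3,r1:8,r2:Mul2,r3:3,r4:2,r5:Mul1
cycle 12: CDB Add3=1 // r0:1,r1:8,r2:Mul2,r3:3,r4:2,r5:Mul1
cycle 13: - // r0:1,r1:8,r2:Mul2,r3:3,r4:2,r5:Mul1
cycle 14: CDB Mul2=16 // r0:1,r1:8,r2:16,r3:3,r4:2,r5:Mul1
cycle 15: - // r0:1,r1:8,r2:16,r3:3,r4:2,r5:Mul1
cycle 16: - // r0:1,r1:8,r2:16,r3:3,r4:2,r5:Mul1
cycle 17: - // r0:1,r1:8,r2:16,r3:3,r4:2,r5:Mul1
cycle 18: - // r0:1,r1:8,r2:16,r3:3,r4:2,r5:Mul1
cycle 19: CDB Mul1=128 // r0:1,r1:8,r2:16,r3:3,r4:2,r5:128

STATUS = VALUE 1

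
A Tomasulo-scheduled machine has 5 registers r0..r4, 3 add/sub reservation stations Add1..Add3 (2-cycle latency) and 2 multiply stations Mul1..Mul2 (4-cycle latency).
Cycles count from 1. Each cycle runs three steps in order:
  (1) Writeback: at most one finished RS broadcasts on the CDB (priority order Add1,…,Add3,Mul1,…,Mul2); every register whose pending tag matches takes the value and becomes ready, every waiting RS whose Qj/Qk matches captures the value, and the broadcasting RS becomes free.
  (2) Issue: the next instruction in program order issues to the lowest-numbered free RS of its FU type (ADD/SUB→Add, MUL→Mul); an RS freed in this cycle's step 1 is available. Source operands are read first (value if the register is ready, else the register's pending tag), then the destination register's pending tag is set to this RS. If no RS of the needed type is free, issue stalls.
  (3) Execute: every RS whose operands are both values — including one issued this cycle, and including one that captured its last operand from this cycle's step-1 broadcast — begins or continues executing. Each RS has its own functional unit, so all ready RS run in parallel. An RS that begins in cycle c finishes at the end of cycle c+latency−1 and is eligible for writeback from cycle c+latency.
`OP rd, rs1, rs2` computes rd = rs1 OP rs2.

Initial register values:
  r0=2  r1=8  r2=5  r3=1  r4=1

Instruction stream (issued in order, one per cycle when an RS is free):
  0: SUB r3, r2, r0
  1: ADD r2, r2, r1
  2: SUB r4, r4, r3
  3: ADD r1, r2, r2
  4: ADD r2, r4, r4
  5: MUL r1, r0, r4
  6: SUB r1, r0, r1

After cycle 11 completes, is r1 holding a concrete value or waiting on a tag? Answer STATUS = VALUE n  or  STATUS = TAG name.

cycle 1: issue SUB r3<-Add1 // r0:2,r1:8,r2:5,r3:Add1,r4:1
cycle 2: issue ADD r2<-Add2 // r0:2,r1:8,r2:Add2,r3:Add1,r4:1
cycle 3: CDB Add1=3; issue SUB r4<-Add1 // r0:2,r1:8,r2:Add2,r3:3,r4:Add1
cycle 4: CDB Add2=13; issue ADD r1<-Add2 // r0:2,r1:Add2,r2:13,r3:3,r4:Add1
cycle 5: CDB Add1=-2; issue ADD r2<-Add1 // r0:2,r1:Add2,r2:Add1,r3:3,r4:-2
cycle 6: CDB Add2=26; issue MUL r1<-Mul1 // r0:2,r1:Mul1,r2:Add1,r3:3,r4:-2
cycle 7: CDB Add1=-4; issue SUB r1<-Add1 // r0:2,r1:Add1,r2:-4,r3:3,r4:-2
cycle 8: - // r0:2,r1:Add1,r2:-4,r3:3,r4:-2
cycle 9: - // r0:2,r1:Add1,r2:-4,r3:3,r4:-2
cycle 10: CDB Mul1=-4 // r0:2,r1:Add1,r2:-4,r3:3,r4:-2
cycle 11: - // r0:2,r1:Add1,r2:-4,r3:3,r4:-2

STATUS = TAG Add1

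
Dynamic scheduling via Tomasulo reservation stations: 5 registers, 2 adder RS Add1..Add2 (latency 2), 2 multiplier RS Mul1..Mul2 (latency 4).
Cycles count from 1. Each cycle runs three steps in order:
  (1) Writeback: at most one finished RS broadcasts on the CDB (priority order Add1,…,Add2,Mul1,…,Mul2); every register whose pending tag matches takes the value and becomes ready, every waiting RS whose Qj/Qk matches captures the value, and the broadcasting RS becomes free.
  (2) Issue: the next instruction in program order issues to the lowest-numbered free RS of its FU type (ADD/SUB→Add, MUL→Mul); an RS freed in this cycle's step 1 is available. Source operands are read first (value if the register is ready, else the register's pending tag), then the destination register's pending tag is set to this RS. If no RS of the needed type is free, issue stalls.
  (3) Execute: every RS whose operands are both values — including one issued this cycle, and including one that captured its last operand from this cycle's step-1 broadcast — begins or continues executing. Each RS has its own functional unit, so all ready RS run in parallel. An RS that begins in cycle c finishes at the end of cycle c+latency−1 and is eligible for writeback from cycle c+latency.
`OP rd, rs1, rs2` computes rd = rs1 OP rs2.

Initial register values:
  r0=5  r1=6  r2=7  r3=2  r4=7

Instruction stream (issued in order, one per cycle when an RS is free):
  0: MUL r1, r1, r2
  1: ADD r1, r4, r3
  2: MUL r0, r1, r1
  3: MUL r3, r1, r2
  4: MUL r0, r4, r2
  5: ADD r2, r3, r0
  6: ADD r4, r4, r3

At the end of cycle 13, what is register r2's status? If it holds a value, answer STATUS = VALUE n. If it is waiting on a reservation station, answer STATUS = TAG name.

STATUS = TAG Add1

cycle 1: issue MUL r1<-Mul1 // r0:5,r1:Mul1,r2:7,r3:2,r4:7
cycle 2: issue ADD r1<-Add1 // r0:5,r1:Add1,r2:7,r3:2,r4:7
cycle 3: issue MUL r0<-Mul2 // r0:Mul2,r1:Add1,r2:7,r3:2,r4:7
cycle 4: CDB Add1=9; stall // r0:Mul2,r1:9,r2:7,r3:2,r4:7
cycle 5: CDB Mul1=42; issue MUL r3<-Mul1 // r0:Mul2,r1:9,r2:7,r3:Mul1,r4:7
cycle 6: stall // r0:Mul2,r1:9,r2:7,r3:Mul1,r4:7
cycle 7: stall // r0:Mul2,r1:9,r2:7,r3:Mul1,r4:7
cycle 8: CDB Mul2=81; issue MUL r0<-Mul2 // r0:Mul2,r1:9,r2:7,r3:Mul1,r4:7
cycle 9: CDB Mul1=63; issue ADD r2<-Add1 // r0:Mul2,r1:9,r2:Add1,r3:63,r4:7
cycle 10: issue ADD r4<-Add2 // r0:Mul2,r1:9,r2:Add1,r3:63,r4:Add2
cycle 11: - // r0:Mul2,r1:9,r2:Add1,r3:63,r4:Add2
cycle 12: CDB Add2=70 // r0:Mul2,r1:9,r2:Add1,r3:63,r4:70
cycle 13: CDB Mul2=49 // r0:49,r1:9,r2:Add1,r3:63,r4:70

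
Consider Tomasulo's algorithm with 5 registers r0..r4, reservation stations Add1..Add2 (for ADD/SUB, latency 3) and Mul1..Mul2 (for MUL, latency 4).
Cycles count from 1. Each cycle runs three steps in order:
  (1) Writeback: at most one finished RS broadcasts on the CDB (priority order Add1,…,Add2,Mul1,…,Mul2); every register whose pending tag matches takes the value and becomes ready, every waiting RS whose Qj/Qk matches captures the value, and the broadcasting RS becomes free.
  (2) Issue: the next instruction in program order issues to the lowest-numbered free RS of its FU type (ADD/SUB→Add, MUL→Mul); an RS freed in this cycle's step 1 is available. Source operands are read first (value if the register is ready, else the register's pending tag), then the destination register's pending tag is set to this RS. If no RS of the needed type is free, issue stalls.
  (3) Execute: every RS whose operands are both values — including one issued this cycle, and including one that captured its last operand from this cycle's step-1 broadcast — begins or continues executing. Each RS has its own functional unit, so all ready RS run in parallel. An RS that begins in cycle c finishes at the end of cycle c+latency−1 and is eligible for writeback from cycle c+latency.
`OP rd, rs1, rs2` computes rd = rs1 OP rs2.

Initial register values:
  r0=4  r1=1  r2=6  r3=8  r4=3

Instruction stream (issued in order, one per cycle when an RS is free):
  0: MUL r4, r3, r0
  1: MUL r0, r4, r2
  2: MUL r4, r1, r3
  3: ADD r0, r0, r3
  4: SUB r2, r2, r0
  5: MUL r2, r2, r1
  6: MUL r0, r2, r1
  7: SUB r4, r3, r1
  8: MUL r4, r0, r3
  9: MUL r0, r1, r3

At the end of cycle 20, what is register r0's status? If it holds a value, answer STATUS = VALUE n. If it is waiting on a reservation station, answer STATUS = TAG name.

STATUS = TAG Mul2

cycle 1: issue MUL r4<-Mul1 // r0:4,r1:1,r2:6,r3:8,r4:Mul1
cycle 2: issue MUL r0<-Mul2 // r0:Mul2,r1:1,r2:6,r3:8,r4:Mul1
cycle 3: stall // r0:Mul2,r1:1,r2:6,r3:8,r4:Mul1
cycle 4: stall // r0:Mul2,r1:1,r2:6,r3:8,r4:Mul1
cycle 5: CDB Mul1=32; issue MUL r4<-Mul1 // r0:Mul2,r1:1,r2:6,r3:8,r4:Mul1
cycle 6: issue ADD r0<-Add1 // r0:Add1,r1:1,r2:6,r3:8,r4:Mul1
cycle 7: issue SUB r2<-Add2 // r0:Add1,r1:1,r2:Add2,r3:8,r4:Mul1
cycle 8: stall // r0:Add1,r1:1,r2:Add2,r3:8,r4:Mul1
cycle 9: CDB Mul1=8; issue MUL r2<-Mul1 // r0:Add1,r1:1,r2:Mul1,r3:8,r4:8
cycle 10: CDB Mul2=192; issue MUL r0<-Mul2 // r0:Mul2,r1:1,r2:Mul1,r3:8,r4:8
cycle 11: stall // r0:Mul2,r1:1,r2:Mul1,r3:8,r4:8
cycle 12: stall // r0:Mul2,r1:1,r2:Mul1,r3:8,r4:8
cycle 13: CDB Add1=200; issue SUB r4<-Add1 // r0:Mul2,r1:1,r2:Mul1,r3:8,r4:Add1
cycle 14: stall // r0:Mul2,r1:1,r2:Mul1,r3:8,r4:Add1
cycle 15: stall // r0:Mul2,r1:1,r2:Mul1,r3:8,r4:Add1
cycle 16: CDB Add1=7; stall // r0:Mul2,r1:1,r2:Mul1,r3:8,r4:7
cycle 17: CDB Add2=-194; stall // r0:Mul2,r1:1,r2:Mul1,r3:8,r4:7
cycle 18: stall // r0:Mul2,r1:1,r2:Mul1,r3:8,r4:7
cycle 19: stall // r0:Mul2,r1:1,r2:Mul1,r3:8,r4:7
cycle 20: stall // r0:Mul2,r1:1,r2:Mul1,r3:8,r4:7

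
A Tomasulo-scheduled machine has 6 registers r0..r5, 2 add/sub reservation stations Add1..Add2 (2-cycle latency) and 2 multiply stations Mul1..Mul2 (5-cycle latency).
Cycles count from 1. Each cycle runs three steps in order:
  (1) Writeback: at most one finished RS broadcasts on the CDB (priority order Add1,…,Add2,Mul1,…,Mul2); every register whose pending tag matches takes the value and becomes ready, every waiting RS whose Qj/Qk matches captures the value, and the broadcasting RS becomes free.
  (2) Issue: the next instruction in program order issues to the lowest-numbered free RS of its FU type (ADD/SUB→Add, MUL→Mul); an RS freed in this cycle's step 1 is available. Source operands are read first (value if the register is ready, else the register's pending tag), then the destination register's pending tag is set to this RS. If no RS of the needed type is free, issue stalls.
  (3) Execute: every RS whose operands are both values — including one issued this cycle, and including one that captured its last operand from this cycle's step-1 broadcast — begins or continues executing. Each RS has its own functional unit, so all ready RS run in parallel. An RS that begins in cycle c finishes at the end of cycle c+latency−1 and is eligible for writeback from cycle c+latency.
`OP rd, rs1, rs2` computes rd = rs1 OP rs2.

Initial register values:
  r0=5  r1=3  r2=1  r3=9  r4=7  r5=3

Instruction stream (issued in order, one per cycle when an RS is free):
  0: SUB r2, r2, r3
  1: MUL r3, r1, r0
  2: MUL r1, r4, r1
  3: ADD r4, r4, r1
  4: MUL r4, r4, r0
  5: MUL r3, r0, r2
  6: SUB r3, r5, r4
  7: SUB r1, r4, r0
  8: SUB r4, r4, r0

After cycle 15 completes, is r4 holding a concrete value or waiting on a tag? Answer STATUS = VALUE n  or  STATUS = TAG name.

STATUS = VALUE 140

c1: issue SUB r2<-Add1 | r0:5,r1:3,r2:Add1,r3:9,r4:7,r5:3
c2: issue MUL r3<-Mul1 | r0:5,r1:3,r2:Add1,r3:Mul1,r4:7,r5:3
c3: CDB Add1=-8; issue MUL r1<-Mul2 | r0:5,r1:Mul2,r2:-8,r3:Mul1,r4:7,r5:3
c4: issue ADD r4<-Add1 | r0:5,r1:Mul2,r2:-8,r3:Mul1,r4:Add1,r5:3
c5: stall | r0:5,r1:Mul2,r2:-8,r3:Mul1,r4:Add1,r5:3
c6: stall | r0:5,r1:Mul2,r2:-8,r3:Mul1,r4:Add1,r5:3
c7: CDB Mul1=15; issue MUL r4<-Mul1 | r0:5,r1:Mul2,r2:-8,r3:15,r4:Mul1,r5:3
c8: CDB Mul2=21; issue MUL r3<-Mul2 | r0:5,r1:21,r2:-8,r3:Mul2,r4:Mul1,r5:3
c9: issue SUB r3<-Add2 | r0:5,r1:21,r2:-8,r3:Add2,r4:Mul1,r5:3
c10: CDB Add1=28; issue SUB r1<-Add1 | r0:5,r1:Add1,r2:-8,r3:Add2,r4:Mul1,r5:3
c11: stall | r0:5,r1:Add1,r2:-8,r3:Add2,r4:Mul1,r5:3
c12: stall | r0:5,r1:Add1,r2:-8,r3:Add2,r4:Mul1,r5:3
c13: CDB Mul2=-40; stall | r0:5,r1:Add1,r2:-8,r3:Add2,r4:Mul1,r5:3
c14: stall | r0:5,r1:Add1,r2:-8,r3:Add2,r4:Mul1,r5:3
c15: CDB Mul1=140; stall | r0:5,r1:Add1,r2:-8,r3:Add2,r4:140,r5:3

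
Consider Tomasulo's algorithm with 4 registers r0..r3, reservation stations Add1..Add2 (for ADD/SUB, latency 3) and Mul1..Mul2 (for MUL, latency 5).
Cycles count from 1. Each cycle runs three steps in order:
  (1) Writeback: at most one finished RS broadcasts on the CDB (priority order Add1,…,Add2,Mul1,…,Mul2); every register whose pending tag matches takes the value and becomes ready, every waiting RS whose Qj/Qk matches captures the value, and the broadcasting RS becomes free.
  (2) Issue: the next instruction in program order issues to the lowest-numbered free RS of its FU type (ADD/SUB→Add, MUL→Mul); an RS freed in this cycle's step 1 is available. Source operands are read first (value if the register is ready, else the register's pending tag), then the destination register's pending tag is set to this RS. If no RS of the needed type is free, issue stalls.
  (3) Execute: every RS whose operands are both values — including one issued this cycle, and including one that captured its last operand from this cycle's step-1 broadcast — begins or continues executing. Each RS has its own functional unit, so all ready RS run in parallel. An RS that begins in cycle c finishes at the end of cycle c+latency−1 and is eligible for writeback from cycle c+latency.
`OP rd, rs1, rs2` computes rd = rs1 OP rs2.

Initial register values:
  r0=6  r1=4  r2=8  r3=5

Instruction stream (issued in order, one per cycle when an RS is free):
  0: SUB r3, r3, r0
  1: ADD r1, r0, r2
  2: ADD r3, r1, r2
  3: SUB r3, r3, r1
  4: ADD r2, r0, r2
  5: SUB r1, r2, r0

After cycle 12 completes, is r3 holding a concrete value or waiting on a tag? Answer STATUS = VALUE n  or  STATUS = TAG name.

STATUS = VALUE 8

c1: issue SUB r3<-Add1 | r0:6,r1:4,r2:8,r3:Add1
c2: issue ADD r1<-Add2 | r0:6,r1:Add2,r2:8,r3:Add1
c3: stall | r0:6,r1:Add2,r2:8,r3:Add1
c4: CDB Add1=-1; issue ADD r3<-Add1 | r0:6,r1:Add2,r2:8,r3:Add1
c5: CDB Add2=14; issue SUB r3<-Add2 | r0:6,r1:14,r2:8,r3:Add2
c6: stall | r0:6,r1:14,r2:8,r3:Add2
c7: stall | r0:6,r1:14,r2:8,r3:Add2
c8: CDB Add1=22; issue ADD r2<-Add1 | r0:6,r1:14,r2:Add1,r3:Add2
c9: stall | r0:6,r1:14,r2:Add1,r3:Add2
c10: stall | r0:6,r1:14,r2:Add1,r3:Add2
c11: CDB Add1=14; issue SUB r1<-Add1 | r0:6,r1:Add1,r2:14,r3:Add2
c12: CDB Add2=8 | r0:6,r1:Add1,r2:14,r3:8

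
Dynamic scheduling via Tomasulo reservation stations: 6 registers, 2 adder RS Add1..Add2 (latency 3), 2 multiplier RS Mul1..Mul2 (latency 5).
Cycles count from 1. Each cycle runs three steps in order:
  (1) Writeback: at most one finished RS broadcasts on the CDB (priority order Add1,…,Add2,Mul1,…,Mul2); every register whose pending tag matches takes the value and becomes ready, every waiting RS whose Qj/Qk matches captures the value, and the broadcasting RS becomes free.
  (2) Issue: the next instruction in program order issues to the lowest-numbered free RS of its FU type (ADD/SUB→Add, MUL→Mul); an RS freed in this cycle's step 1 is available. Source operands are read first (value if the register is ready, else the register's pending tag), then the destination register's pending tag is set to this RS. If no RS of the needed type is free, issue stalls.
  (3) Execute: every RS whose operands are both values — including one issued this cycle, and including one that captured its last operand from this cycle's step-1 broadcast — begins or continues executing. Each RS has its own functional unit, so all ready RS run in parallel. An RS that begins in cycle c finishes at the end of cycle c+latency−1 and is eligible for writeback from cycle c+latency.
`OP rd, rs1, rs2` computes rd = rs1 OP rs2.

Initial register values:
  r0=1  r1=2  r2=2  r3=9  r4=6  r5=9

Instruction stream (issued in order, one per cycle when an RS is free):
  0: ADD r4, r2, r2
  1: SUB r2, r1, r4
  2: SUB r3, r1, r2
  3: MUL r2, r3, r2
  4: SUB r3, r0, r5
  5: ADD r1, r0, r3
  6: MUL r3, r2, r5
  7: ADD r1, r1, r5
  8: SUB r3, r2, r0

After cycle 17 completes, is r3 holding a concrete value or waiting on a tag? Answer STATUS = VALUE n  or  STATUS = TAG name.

c1: issue ADD r4<-Add1 | r0:1,r1:2,r2:2,r3:9,r4:Add1,r5:9
c2: issue SUB r2<-Add2 | r0:1,r1:2,r2:Add2,r3:9,r4:Add1,r5:9
c3: stall | r0:1,r1:2,r2:Add2,r3:9,r4:Add1,r5:9
c4: CDB Add1=4; issue SUB r3<-Add1 | r0:1,r1:2,r2:Add2,r3:Add1,r4:4,r5:9
c5: issue MUL r2<-Mul1 | r0:1,r1:2,r2:Mul1,r3:Add1,r4:4,r5:9
c6: stall | r0:1,r1:2,r2:Mul1,r3:Add1,r4:4,r5:9
c7: CDB Add2=-2; issue SUB r3<-Add2 | r0:1,r1:2,r2:Mul1,r3:Add2,r4:4,r5:9
c8: stall | r0:1,r1:2,r2:Mul1,r3:Add2,r4:4,r5:9
c9: stall | r0:1,r1:2,r2:Mul1,r3:Add2,r4:4,r5:9
c10: CDB Add1=4; issue ADD r1<-Add1 | r0:1,r1:Add1,r2:Mul1,r3:Add2,r4:4,r5:9
c11: CDB Add2=-8; issue MUL r3<-Mul2 | r0:1,r1:Add1,r2:Mul1,r3:Mul2,r4:4,r5:9
c12: issue ADD r1<-Add2 | r0:1,r1:Add2,r2:Mul1,r3:Mul2,r4:4,r5:9
c13: stall | r0:1,r1:Add2,r2:Mul1,r3:Mul2,r4:4,r5:9
c14: CDB Add1=-7; issue SUB r3<-Add1 | r0:1,r1:Add2,r2:Mul1,r3:Add1,r4:4,r5:9
c15: CDB Mul1=-8 | r0:1,r1:Add2,r2:-8,r3:Add1,r4:4,r5:9
c16: - | r0:1,r1:Add2,r2:-8,r3:Add1,r4:4,r5:9
c17: CDB Add2=2 | r0:1,r1:2,r2:-8,r3:Add1,r4:4,r5:9

STATUS = TAG Add1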